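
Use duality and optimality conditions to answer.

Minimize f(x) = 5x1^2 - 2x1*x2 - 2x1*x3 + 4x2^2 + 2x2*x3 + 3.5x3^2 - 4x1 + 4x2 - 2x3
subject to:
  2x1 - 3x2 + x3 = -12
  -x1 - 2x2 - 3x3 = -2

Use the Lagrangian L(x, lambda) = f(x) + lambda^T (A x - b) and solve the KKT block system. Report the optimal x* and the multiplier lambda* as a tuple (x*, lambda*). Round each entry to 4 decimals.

Form the Lagrangian:
  L(x, lambda) = (1/2) x^T Q x + c^T x + lambda^T (A x - b)
Stationarity (grad_x L = 0): Q x + c + A^T lambda = 0.
Primal feasibility: A x = b.

This gives the KKT block system:
  [ Q   A^T ] [ x     ]   [-c ]
  [ A    0  ] [ lambda ] = [ b ]

Solving the linear system:
  x*      = (-0.6702, 3.1499, -1.2099)
  lambda* = (8.1834, 1.7848)
  f(x*)   = 59.7354

x* = (-0.6702, 3.1499, -1.2099), lambda* = (8.1834, 1.7848)


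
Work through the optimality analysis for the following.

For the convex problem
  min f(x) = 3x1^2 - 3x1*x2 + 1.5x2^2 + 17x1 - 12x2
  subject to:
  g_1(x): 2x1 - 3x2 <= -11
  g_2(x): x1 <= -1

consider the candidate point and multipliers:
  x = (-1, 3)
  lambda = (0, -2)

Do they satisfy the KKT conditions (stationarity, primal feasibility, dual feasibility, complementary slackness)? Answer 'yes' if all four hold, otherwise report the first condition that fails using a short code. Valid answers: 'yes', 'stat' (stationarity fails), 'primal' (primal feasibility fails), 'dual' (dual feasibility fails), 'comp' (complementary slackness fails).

Gradient of f: grad f(x) = Q x + c = (2, 0)
Constraint values g_i(x) = a_i^T x - b_i:
  g_1((-1, 3)) = 0
  g_2((-1, 3)) = 0
Stationarity residual: grad f(x) + sum_i lambda_i a_i = (0, 0)
  -> stationarity OK
Primal feasibility (all g_i <= 0): OK
Dual feasibility (all lambda_i >= 0): FAILS
Complementary slackness (lambda_i * g_i(x) = 0 for all i): OK

Verdict: the first failing condition is dual_feasibility -> dual.

dual


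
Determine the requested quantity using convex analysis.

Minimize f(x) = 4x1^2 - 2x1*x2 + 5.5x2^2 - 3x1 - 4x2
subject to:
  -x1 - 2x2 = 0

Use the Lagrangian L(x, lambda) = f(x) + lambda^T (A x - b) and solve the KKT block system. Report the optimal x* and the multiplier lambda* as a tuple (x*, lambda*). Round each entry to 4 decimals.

Form the Lagrangian:
  L(x, lambda) = (1/2) x^T Q x + c^T x + lambda^T (A x - b)
Stationarity (grad_x L = 0): Q x + c + A^T lambda = 0.
Primal feasibility: A x = b.

This gives the KKT block system:
  [ Q   A^T ] [ x     ]   [-c ]
  [ A    0  ] [ lambda ] = [ b ]

Solving the linear system:
  x*      = (0.0784, -0.0392)
  lambda* = (-2.2941)
  f(x*)   = -0.0392

x* = (0.0784, -0.0392), lambda* = (-2.2941)


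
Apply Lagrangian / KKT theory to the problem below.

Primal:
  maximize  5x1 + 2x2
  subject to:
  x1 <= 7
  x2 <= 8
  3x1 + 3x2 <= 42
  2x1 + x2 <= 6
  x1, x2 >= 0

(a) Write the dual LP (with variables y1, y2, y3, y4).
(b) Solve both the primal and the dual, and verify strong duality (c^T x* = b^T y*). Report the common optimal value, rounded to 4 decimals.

The standard primal-dual pair for 'max c^T x s.t. A x <= b, x >= 0' is:
  Dual:  min b^T y  s.t.  A^T y >= c,  y >= 0.

So the dual LP is:
  minimize  7y1 + 8y2 + 42y3 + 6y4
  subject to:
    y1 + 3y3 + 2y4 >= 5
    y2 + 3y3 + y4 >= 2
    y1, y2, y3, y4 >= 0

Solving the primal: x* = (3, 0).
  primal value c^T x* = 15.
Solving the dual: y* = (0, 0, 0, 2.5).
  dual value b^T y* = 15.
Strong duality: c^T x* = b^T y*. Confirmed.

15


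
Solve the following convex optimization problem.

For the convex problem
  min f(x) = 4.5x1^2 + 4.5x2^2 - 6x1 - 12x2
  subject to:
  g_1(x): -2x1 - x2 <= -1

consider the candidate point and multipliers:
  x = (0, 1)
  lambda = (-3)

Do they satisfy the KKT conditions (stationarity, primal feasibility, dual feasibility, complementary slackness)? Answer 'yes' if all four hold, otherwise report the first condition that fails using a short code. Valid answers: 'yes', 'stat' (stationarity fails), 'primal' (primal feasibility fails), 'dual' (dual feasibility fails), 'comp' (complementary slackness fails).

Gradient of f: grad f(x) = Q x + c = (-6, -3)
Constraint values g_i(x) = a_i^T x - b_i:
  g_1((0, 1)) = 0
Stationarity residual: grad f(x) + sum_i lambda_i a_i = (0, 0)
  -> stationarity OK
Primal feasibility (all g_i <= 0): OK
Dual feasibility (all lambda_i >= 0): FAILS
Complementary slackness (lambda_i * g_i(x) = 0 for all i): OK

Verdict: the first failing condition is dual_feasibility -> dual.

dual


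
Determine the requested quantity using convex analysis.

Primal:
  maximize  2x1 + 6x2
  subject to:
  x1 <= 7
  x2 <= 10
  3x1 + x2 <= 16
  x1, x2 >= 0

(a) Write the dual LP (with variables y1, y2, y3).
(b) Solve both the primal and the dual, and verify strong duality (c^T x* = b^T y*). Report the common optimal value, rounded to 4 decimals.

The standard primal-dual pair for 'max c^T x s.t. A x <= b, x >= 0' is:
  Dual:  min b^T y  s.t.  A^T y >= c,  y >= 0.

So the dual LP is:
  minimize  7y1 + 10y2 + 16y3
  subject to:
    y1 + 3y3 >= 2
    y2 + y3 >= 6
    y1, y2, y3 >= 0

Solving the primal: x* = (2, 10).
  primal value c^T x* = 64.
Solving the dual: y* = (0, 5.3333, 0.6667).
  dual value b^T y* = 64.
Strong duality: c^T x* = b^T y*. Confirmed.

64


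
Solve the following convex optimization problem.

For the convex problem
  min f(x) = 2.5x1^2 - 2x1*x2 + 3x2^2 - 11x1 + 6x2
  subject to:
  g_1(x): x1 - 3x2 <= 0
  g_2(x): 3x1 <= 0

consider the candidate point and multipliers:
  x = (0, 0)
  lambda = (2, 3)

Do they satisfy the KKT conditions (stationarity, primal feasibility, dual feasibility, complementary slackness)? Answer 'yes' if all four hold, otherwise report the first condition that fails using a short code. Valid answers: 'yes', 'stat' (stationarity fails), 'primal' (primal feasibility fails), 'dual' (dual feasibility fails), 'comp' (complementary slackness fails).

Gradient of f: grad f(x) = Q x + c = (-11, 6)
Constraint values g_i(x) = a_i^T x - b_i:
  g_1((0, 0)) = 0
  g_2((0, 0)) = 0
Stationarity residual: grad f(x) + sum_i lambda_i a_i = (0, 0)
  -> stationarity OK
Primal feasibility (all g_i <= 0): OK
Dual feasibility (all lambda_i >= 0): OK
Complementary slackness (lambda_i * g_i(x) = 0 for all i): OK

Verdict: yes, KKT holds.

yes


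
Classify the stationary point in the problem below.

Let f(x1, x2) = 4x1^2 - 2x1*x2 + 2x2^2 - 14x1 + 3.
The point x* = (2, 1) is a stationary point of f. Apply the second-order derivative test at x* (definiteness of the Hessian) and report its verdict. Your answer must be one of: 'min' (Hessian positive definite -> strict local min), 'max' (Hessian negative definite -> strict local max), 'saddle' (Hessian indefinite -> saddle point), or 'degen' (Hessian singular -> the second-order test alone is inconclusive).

Compute the Hessian H = grad^2 f:
  H = [[8, -2], [-2, 4]]
Verify stationarity: grad f(x*) = H x* + g = (0, 0).
Eigenvalues of H: 3.1716, 8.8284.
Both eigenvalues > 0, so H is positive definite -> x* is a strict local min.

min


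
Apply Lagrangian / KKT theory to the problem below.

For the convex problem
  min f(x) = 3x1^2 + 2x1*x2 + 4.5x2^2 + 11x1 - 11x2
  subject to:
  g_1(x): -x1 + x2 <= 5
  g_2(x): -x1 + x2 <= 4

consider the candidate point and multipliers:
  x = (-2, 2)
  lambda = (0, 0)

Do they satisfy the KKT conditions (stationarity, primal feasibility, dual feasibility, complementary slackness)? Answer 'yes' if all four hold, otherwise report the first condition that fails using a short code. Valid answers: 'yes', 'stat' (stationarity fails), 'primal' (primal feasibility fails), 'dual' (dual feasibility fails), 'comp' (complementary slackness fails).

Gradient of f: grad f(x) = Q x + c = (3, 3)
Constraint values g_i(x) = a_i^T x - b_i:
  g_1((-2, 2)) = -1
  g_2((-2, 2)) = 0
Stationarity residual: grad f(x) + sum_i lambda_i a_i = (3, 3)
  -> stationarity FAILS
Primal feasibility (all g_i <= 0): OK
Dual feasibility (all lambda_i >= 0): OK
Complementary slackness (lambda_i * g_i(x) = 0 for all i): OK

Verdict: the first failing condition is stationarity -> stat.

stat


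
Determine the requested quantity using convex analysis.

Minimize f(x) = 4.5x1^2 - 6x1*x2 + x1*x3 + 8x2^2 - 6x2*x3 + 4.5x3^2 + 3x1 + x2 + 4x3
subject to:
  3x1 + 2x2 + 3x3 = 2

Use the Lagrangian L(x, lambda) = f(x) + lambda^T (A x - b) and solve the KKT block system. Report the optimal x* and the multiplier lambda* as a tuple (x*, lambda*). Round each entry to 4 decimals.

Form the Lagrangian:
  L(x, lambda) = (1/2) x^T Q x + c^T x + lambda^T (A x - b)
Stationarity (grad_x L = 0): Q x + c + A^T lambda = 0.
Primal feasibility: A x = b.

This gives the KKT block system:
  [ Q   A^T ] [ x     ]   [-c ]
  [ A    0  ] [ lambda ] = [ b ]

Solving the linear system:
  x*      = (0.2998, 0.2881, 0.1748)
  lambda* = (-1.3814)
  f(x*)   = 2.3247

x* = (0.2998, 0.2881, 0.1748), lambda* = (-1.3814)


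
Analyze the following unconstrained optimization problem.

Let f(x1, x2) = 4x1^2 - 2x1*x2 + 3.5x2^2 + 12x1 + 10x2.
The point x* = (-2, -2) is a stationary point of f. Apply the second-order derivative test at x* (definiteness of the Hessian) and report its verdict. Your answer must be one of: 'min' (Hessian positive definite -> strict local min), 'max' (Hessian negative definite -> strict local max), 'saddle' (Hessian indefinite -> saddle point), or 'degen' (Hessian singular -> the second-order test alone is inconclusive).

Compute the Hessian H = grad^2 f:
  H = [[8, -2], [-2, 7]]
Verify stationarity: grad f(x*) = H x* + g = (0, 0).
Eigenvalues of H: 5.4384, 9.5616.
Both eigenvalues > 0, so H is positive definite -> x* is a strict local min.

min


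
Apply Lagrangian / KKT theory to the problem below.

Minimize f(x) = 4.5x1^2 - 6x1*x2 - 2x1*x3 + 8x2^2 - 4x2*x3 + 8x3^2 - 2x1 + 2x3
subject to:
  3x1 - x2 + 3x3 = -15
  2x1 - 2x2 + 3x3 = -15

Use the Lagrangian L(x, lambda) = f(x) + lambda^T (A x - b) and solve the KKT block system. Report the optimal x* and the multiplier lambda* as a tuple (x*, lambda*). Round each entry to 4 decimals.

Form the Lagrangian:
  L(x, lambda) = (1/2) x^T Q x + c^T x + lambda^T (A x - b)
Stationarity (grad_x L = 0): Q x + c + A^T lambda = 0.
Primal feasibility: A x = b.

This gives the KKT block system:
  [ Q   A^T ] [ x     ]   [-c ]
  [ A    0  ] [ lambda ] = [ b ]

Solving the linear system:
  x*      = (-1.5305, 1.5305, -2.9593)
  lambda* = (-13.2348, 29.3715)
  f(x*)   = 119.597

x* = (-1.5305, 1.5305, -2.9593), lambda* = (-13.2348, 29.3715)


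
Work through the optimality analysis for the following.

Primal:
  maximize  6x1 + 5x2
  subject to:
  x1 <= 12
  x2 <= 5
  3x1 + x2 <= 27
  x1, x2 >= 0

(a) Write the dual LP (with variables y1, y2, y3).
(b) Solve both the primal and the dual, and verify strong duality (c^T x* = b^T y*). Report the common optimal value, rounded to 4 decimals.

The standard primal-dual pair for 'max c^T x s.t. A x <= b, x >= 0' is:
  Dual:  min b^T y  s.t.  A^T y >= c,  y >= 0.

So the dual LP is:
  minimize  12y1 + 5y2 + 27y3
  subject to:
    y1 + 3y3 >= 6
    y2 + y3 >= 5
    y1, y2, y3 >= 0

Solving the primal: x* = (7.3333, 5).
  primal value c^T x* = 69.
Solving the dual: y* = (0, 3, 2).
  dual value b^T y* = 69.
Strong duality: c^T x* = b^T y*. Confirmed.

69


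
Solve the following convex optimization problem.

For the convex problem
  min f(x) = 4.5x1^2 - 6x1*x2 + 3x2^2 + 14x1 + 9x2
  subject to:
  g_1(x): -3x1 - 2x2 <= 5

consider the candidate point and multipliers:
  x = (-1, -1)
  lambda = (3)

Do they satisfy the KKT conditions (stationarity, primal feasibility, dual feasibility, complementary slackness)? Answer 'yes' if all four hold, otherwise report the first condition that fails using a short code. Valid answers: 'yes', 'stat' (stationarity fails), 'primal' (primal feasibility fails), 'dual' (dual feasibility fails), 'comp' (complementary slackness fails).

Gradient of f: grad f(x) = Q x + c = (11, 9)
Constraint values g_i(x) = a_i^T x - b_i:
  g_1((-1, -1)) = 0
Stationarity residual: grad f(x) + sum_i lambda_i a_i = (2, 3)
  -> stationarity FAILS
Primal feasibility (all g_i <= 0): OK
Dual feasibility (all lambda_i >= 0): OK
Complementary slackness (lambda_i * g_i(x) = 0 for all i): OK

Verdict: the first failing condition is stationarity -> stat.

stat


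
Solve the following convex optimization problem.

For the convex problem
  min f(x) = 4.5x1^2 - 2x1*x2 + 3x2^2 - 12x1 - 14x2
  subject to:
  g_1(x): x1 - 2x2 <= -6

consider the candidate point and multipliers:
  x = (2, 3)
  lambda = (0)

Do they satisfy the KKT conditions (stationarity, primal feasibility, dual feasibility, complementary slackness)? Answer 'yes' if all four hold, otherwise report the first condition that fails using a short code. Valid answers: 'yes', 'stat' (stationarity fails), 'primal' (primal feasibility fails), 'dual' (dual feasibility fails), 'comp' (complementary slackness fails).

Gradient of f: grad f(x) = Q x + c = (0, 0)
Constraint values g_i(x) = a_i^T x - b_i:
  g_1((2, 3)) = 2
Stationarity residual: grad f(x) + sum_i lambda_i a_i = (0, 0)
  -> stationarity OK
Primal feasibility (all g_i <= 0): FAILS
Dual feasibility (all lambda_i >= 0): OK
Complementary slackness (lambda_i * g_i(x) = 0 for all i): OK

Verdict: the first failing condition is primal_feasibility -> primal.

primal


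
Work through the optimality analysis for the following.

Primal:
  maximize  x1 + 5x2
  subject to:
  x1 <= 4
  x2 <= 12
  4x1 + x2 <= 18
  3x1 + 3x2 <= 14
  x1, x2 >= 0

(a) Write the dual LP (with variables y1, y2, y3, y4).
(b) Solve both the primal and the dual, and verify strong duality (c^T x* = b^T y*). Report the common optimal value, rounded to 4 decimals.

The standard primal-dual pair for 'max c^T x s.t. A x <= b, x >= 0' is:
  Dual:  min b^T y  s.t.  A^T y >= c,  y >= 0.

So the dual LP is:
  minimize  4y1 + 12y2 + 18y3 + 14y4
  subject to:
    y1 + 4y3 + 3y4 >= 1
    y2 + y3 + 3y4 >= 5
    y1, y2, y3, y4 >= 0

Solving the primal: x* = (0, 4.6667).
  primal value c^T x* = 23.3333.
Solving the dual: y* = (0, 0, 0, 1.6667).
  dual value b^T y* = 23.3333.
Strong duality: c^T x* = b^T y*. Confirmed.

23.3333


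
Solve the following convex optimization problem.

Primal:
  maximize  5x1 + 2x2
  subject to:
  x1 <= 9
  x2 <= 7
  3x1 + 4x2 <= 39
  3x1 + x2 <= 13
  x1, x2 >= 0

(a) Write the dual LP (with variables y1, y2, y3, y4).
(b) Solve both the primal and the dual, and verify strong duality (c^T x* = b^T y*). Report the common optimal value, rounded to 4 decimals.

The standard primal-dual pair for 'max c^T x s.t. A x <= b, x >= 0' is:
  Dual:  min b^T y  s.t.  A^T y >= c,  y >= 0.

So the dual LP is:
  minimize  9y1 + 7y2 + 39y3 + 13y4
  subject to:
    y1 + 3y3 + 3y4 >= 5
    y2 + 4y3 + y4 >= 2
    y1, y2, y3, y4 >= 0

Solving the primal: x* = (2, 7).
  primal value c^T x* = 24.
Solving the dual: y* = (0, 0.3333, 0, 1.6667).
  dual value b^T y* = 24.
Strong duality: c^T x* = b^T y*. Confirmed.

24


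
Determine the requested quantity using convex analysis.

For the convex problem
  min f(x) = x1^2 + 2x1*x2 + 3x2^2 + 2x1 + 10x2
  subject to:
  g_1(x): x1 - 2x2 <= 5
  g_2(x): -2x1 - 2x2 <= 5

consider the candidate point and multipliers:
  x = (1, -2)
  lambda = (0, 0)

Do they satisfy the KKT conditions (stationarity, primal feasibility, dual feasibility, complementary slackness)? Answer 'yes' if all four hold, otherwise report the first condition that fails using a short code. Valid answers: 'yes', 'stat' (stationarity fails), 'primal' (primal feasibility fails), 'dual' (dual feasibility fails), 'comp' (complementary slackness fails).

Gradient of f: grad f(x) = Q x + c = (0, 0)
Constraint values g_i(x) = a_i^T x - b_i:
  g_1((1, -2)) = 0
  g_2((1, -2)) = -3
Stationarity residual: grad f(x) + sum_i lambda_i a_i = (0, 0)
  -> stationarity OK
Primal feasibility (all g_i <= 0): OK
Dual feasibility (all lambda_i >= 0): OK
Complementary slackness (lambda_i * g_i(x) = 0 for all i): OK

Verdict: yes, KKT holds.

yes


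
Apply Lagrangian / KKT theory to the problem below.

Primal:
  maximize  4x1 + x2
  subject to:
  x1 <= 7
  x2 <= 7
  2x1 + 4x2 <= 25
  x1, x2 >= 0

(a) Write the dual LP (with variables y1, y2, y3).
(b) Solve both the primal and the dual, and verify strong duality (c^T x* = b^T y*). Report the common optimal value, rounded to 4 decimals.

The standard primal-dual pair for 'max c^T x s.t. A x <= b, x >= 0' is:
  Dual:  min b^T y  s.t.  A^T y >= c,  y >= 0.

So the dual LP is:
  minimize  7y1 + 7y2 + 25y3
  subject to:
    y1 + 2y3 >= 4
    y2 + 4y3 >= 1
    y1, y2, y3 >= 0

Solving the primal: x* = (7, 2.75).
  primal value c^T x* = 30.75.
Solving the dual: y* = (3.5, 0, 0.25).
  dual value b^T y* = 30.75.
Strong duality: c^T x* = b^T y*. Confirmed.

30.75


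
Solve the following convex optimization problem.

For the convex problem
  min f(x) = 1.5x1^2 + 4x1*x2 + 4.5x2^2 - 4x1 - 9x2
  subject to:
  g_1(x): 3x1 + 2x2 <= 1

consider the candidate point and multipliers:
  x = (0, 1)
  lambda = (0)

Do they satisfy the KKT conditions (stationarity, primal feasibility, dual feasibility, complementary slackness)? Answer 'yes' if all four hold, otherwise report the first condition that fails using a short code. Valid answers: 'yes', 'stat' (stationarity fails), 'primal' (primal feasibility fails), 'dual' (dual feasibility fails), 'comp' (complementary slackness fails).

Gradient of f: grad f(x) = Q x + c = (0, 0)
Constraint values g_i(x) = a_i^T x - b_i:
  g_1((0, 1)) = 1
Stationarity residual: grad f(x) + sum_i lambda_i a_i = (0, 0)
  -> stationarity OK
Primal feasibility (all g_i <= 0): FAILS
Dual feasibility (all lambda_i >= 0): OK
Complementary slackness (lambda_i * g_i(x) = 0 for all i): OK

Verdict: the first failing condition is primal_feasibility -> primal.

primal


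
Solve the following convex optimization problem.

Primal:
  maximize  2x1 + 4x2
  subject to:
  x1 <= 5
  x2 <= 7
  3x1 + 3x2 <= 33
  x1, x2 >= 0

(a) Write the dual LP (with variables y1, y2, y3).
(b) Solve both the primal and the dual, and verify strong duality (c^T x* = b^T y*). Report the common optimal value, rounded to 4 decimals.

The standard primal-dual pair for 'max c^T x s.t. A x <= b, x >= 0' is:
  Dual:  min b^T y  s.t.  A^T y >= c,  y >= 0.

So the dual LP is:
  minimize  5y1 + 7y2 + 33y3
  subject to:
    y1 + 3y3 >= 2
    y2 + 3y3 >= 4
    y1, y2, y3 >= 0

Solving the primal: x* = (4, 7).
  primal value c^T x* = 36.
Solving the dual: y* = (0, 2, 0.6667).
  dual value b^T y* = 36.
Strong duality: c^T x* = b^T y*. Confirmed.

36


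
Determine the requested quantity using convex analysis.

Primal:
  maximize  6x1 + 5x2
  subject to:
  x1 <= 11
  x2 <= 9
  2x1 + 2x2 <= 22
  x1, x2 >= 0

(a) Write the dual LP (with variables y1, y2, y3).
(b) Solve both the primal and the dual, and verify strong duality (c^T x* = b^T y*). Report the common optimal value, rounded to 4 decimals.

The standard primal-dual pair for 'max c^T x s.t. A x <= b, x >= 0' is:
  Dual:  min b^T y  s.t.  A^T y >= c,  y >= 0.

So the dual LP is:
  minimize  11y1 + 9y2 + 22y3
  subject to:
    y1 + 2y3 >= 6
    y2 + 2y3 >= 5
    y1, y2, y3 >= 0

Solving the primal: x* = (11, 0).
  primal value c^T x* = 66.
Solving the dual: y* = (1, 0, 2.5).
  dual value b^T y* = 66.
Strong duality: c^T x* = b^T y*. Confirmed.

66


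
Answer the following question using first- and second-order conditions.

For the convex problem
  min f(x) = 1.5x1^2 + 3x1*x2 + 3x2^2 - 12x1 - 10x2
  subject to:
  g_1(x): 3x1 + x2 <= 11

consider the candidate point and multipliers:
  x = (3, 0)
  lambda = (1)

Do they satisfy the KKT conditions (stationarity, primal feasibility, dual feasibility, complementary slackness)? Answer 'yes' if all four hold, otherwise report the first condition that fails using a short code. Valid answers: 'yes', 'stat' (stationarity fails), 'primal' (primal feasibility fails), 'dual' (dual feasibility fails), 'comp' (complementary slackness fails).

Gradient of f: grad f(x) = Q x + c = (-3, -1)
Constraint values g_i(x) = a_i^T x - b_i:
  g_1((3, 0)) = -2
Stationarity residual: grad f(x) + sum_i lambda_i a_i = (0, 0)
  -> stationarity OK
Primal feasibility (all g_i <= 0): OK
Dual feasibility (all lambda_i >= 0): OK
Complementary slackness (lambda_i * g_i(x) = 0 for all i): FAILS

Verdict: the first failing condition is complementary_slackness -> comp.

comp


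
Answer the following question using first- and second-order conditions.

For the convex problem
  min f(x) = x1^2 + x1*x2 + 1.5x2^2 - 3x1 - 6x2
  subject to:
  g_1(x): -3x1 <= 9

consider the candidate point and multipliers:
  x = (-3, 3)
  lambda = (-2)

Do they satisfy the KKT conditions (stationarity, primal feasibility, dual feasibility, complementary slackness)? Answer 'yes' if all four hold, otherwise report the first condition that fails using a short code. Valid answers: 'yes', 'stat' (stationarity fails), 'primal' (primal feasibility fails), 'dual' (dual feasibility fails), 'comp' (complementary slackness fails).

Gradient of f: grad f(x) = Q x + c = (-6, 0)
Constraint values g_i(x) = a_i^T x - b_i:
  g_1((-3, 3)) = 0
Stationarity residual: grad f(x) + sum_i lambda_i a_i = (0, 0)
  -> stationarity OK
Primal feasibility (all g_i <= 0): OK
Dual feasibility (all lambda_i >= 0): FAILS
Complementary slackness (lambda_i * g_i(x) = 0 for all i): OK

Verdict: the first failing condition is dual_feasibility -> dual.

dual


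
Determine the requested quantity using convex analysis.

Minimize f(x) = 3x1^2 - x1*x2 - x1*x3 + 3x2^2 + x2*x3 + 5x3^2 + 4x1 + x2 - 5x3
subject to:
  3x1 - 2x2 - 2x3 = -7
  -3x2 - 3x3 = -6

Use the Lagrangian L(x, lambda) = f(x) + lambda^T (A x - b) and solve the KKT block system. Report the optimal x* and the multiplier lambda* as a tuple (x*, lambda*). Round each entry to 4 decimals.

Form the Lagrangian:
  L(x, lambda) = (1/2) x^T Q x + c^T x + lambda^T (A x - b)
Stationarity (grad_x L = 0): Q x + c + A^T lambda = 0.
Primal feasibility: A x = b.

This gives the KKT block system:
  [ Q   A^T ] [ x     ]   [-c ]
  [ A    0  ] [ lambda ] = [ b ]

Solving the linear system:
  x*      = (-1, 0.8571, 1.1429)
  lambda* = (1.3333, 1.873)
  f(x*)   = 5.8571

x* = (-1, 0.8571, 1.1429), lambda* = (1.3333, 1.873)


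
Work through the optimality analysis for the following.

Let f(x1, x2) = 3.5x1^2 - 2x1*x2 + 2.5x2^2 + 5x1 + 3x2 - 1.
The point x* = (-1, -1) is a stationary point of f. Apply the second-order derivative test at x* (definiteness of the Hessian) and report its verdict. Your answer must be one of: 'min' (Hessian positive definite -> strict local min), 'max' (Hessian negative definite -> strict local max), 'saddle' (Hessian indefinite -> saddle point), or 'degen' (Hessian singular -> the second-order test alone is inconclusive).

Compute the Hessian H = grad^2 f:
  H = [[7, -2], [-2, 5]]
Verify stationarity: grad f(x*) = H x* + g = (0, 0).
Eigenvalues of H: 3.7639, 8.2361.
Both eigenvalues > 0, so H is positive definite -> x* is a strict local min.

min


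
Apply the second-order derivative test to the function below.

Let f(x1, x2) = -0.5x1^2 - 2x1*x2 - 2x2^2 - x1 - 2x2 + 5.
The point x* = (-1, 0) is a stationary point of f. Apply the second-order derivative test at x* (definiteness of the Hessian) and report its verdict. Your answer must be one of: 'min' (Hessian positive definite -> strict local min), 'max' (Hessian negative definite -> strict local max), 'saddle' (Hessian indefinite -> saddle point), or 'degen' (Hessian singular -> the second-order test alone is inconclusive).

Compute the Hessian H = grad^2 f:
  H = [[-1, -2], [-2, -4]]
Verify stationarity: grad f(x*) = H x* + g = (0, 0).
Eigenvalues of H: -5, 0.
H has a zero eigenvalue (singular; negative semidefinite but not definite), so H is neither positive definite, negative definite, nor indefinite. The second-order test alone is inconclusive -> degen.
(Indeed, f is constant along the null direction of H through x*, so x* is not a strict local extremum.)

degen


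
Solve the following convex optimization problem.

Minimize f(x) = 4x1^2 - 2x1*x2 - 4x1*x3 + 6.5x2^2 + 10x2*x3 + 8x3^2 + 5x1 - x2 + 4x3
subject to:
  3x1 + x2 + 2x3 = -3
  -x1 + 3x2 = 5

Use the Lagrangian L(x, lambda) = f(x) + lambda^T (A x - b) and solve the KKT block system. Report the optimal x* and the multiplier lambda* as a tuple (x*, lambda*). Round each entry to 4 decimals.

Form the Lagrangian:
  L(x, lambda) = (1/2) x^T Q x + c^T x + lambda^T (A x - b)
Stationarity (grad_x L = 0): Q x + c + A^T lambda = 0.
Primal feasibility: A x = b.

This gives the KKT block system:
  [ Q   A^T ] [ x     ]   [-c ]
  [ A    0  ] [ lambda ] = [ b ]

Solving the linear system:
  x*      = (-0.6917, 1.4361, -1.1805)
  lambda* = (-1.1197, -2.0426)
  f(x*)   = -1.3813

x* = (-0.6917, 1.4361, -1.1805), lambda* = (-1.1197, -2.0426)


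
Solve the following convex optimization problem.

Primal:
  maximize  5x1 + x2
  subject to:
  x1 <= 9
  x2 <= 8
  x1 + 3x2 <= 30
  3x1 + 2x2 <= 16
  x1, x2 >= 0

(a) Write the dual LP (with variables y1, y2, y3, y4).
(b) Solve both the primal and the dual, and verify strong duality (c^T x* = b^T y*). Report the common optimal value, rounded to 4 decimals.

The standard primal-dual pair for 'max c^T x s.t. A x <= b, x >= 0' is:
  Dual:  min b^T y  s.t.  A^T y >= c,  y >= 0.

So the dual LP is:
  minimize  9y1 + 8y2 + 30y3 + 16y4
  subject to:
    y1 + y3 + 3y4 >= 5
    y2 + 3y3 + 2y4 >= 1
    y1, y2, y3, y4 >= 0

Solving the primal: x* = (5.3333, 0).
  primal value c^T x* = 26.6667.
Solving the dual: y* = (0, 0, 0, 1.6667).
  dual value b^T y* = 26.6667.
Strong duality: c^T x* = b^T y*. Confirmed.

26.6667


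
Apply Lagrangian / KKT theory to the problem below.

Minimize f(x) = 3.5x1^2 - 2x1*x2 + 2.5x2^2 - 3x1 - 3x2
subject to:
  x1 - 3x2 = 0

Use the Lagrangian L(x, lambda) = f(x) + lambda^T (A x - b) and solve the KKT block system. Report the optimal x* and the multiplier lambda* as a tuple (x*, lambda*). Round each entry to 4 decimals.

Form the Lagrangian:
  L(x, lambda) = (1/2) x^T Q x + c^T x + lambda^T (A x - b)
Stationarity (grad_x L = 0): Q x + c + A^T lambda = 0.
Primal feasibility: A x = b.

This gives the KKT block system:
  [ Q   A^T ] [ x     ]   [-c ]
  [ A    0  ] [ lambda ] = [ b ]

Solving the linear system:
  x*      = (0.6429, 0.2143)
  lambda* = (-1.0714)
  f(x*)   = -1.2857

x* = (0.6429, 0.2143), lambda* = (-1.0714)


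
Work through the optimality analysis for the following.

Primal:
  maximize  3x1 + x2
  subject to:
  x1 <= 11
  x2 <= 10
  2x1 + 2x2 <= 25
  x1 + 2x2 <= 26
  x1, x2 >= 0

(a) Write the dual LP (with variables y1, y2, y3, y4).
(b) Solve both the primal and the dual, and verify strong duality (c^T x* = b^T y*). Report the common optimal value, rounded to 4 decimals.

The standard primal-dual pair for 'max c^T x s.t. A x <= b, x >= 0' is:
  Dual:  min b^T y  s.t.  A^T y >= c,  y >= 0.

So the dual LP is:
  minimize  11y1 + 10y2 + 25y3 + 26y4
  subject to:
    y1 + 2y3 + y4 >= 3
    y2 + 2y3 + 2y4 >= 1
    y1, y2, y3, y4 >= 0

Solving the primal: x* = (11, 1.5).
  primal value c^T x* = 34.5.
Solving the dual: y* = (2, 0, 0.5, 0).
  dual value b^T y* = 34.5.
Strong duality: c^T x* = b^T y*. Confirmed.

34.5


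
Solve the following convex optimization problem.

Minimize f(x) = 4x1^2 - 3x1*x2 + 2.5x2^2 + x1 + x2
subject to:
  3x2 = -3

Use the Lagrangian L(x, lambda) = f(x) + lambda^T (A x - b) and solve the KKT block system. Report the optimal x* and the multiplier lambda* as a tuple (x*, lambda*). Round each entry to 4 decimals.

Form the Lagrangian:
  L(x, lambda) = (1/2) x^T Q x + c^T x + lambda^T (A x - b)
Stationarity (grad_x L = 0): Q x + c + A^T lambda = 0.
Primal feasibility: A x = b.

This gives the KKT block system:
  [ Q   A^T ] [ x     ]   [-c ]
  [ A    0  ] [ lambda ] = [ b ]

Solving the linear system:
  x*      = (-0.5, -1)
  lambda* = (0.8333)
  f(x*)   = 0.5

x* = (-0.5, -1), lambda* = (0.8333)


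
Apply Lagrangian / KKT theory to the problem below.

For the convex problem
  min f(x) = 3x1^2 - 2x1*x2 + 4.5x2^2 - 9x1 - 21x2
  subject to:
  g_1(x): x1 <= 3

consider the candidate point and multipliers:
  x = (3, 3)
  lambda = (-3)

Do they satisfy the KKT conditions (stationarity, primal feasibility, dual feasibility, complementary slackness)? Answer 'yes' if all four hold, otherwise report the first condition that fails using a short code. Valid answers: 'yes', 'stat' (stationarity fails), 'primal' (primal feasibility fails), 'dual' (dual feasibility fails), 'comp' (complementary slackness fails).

Gradient of f: grad f(x) = Q x + c = (3, 0)
Constraint values g_i(x) = a_i^T x - b_i:
  g_1((3, 3)) = 0
Stationarity residual: grad f(x) + sum_i lambda_i a_i = (0, 0)
  -> stationarity OK
Primal feasibility (all g_i <= 0): OK
Dual feasibility (all lambda_i >= 0): FAILS
Complementary slackness (lambda_i * g_i(x) = 0 for all i): OK

Verdict: the first failing condition is dual_feasibility -> dual.

dual


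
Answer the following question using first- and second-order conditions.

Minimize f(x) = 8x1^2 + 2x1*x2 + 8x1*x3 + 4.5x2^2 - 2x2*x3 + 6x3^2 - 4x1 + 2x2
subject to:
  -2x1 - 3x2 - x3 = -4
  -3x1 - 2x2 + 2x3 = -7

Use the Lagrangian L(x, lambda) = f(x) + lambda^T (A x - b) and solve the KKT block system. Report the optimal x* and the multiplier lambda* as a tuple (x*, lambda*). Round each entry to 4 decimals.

Form the Lagrangian:
  L(x, lambda) = (1/2) x^T Q x + c^T x + lambda^T (A x - b)
Stationarity (grad_x L = 0): Q x + c + A^T lambda = 0.
Primal feasibility: A x = b.

This gives the KKT block system:
  [ Q   A^T ] [ x     ]   [-c ]
  [ A    0  ] [ lambda ] = [ b ]

Solving the linear system:
  x*      = (1.2999, 0.7376, -0.8126)
  lambda* = (3.009, 1.9181)
  f(x*)   = 10.8695

x* = (1.2999, 0.7376, -0.8126), lambda* = (3.009, 1.9181)


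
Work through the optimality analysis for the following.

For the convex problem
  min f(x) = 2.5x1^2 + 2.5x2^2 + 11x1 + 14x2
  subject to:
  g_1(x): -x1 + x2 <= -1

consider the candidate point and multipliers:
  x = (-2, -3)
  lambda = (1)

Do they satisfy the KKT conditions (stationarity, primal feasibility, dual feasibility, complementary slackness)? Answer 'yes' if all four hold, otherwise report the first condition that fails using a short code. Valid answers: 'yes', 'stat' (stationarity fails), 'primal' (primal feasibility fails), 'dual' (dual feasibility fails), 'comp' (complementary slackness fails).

Gradient of f: grad f(x) = Q x + c = (1, -1)
Constraint values g_i(x) = a_i^T x - b_i:
  g_1((-2, -3)) = 0
Stationarity residual: grad f(x) + sum_i lambda_i a_i = (0, 0)
  -> stationarity OK
Primal feasibility (all g_i <= 0): OK
Dual feasibility (all lambda_i >= 0): OK
Complementary slackness (lambda_i * g_i(x) = 0 for all i): OK

Verdict: yes, KKT holds.

yes


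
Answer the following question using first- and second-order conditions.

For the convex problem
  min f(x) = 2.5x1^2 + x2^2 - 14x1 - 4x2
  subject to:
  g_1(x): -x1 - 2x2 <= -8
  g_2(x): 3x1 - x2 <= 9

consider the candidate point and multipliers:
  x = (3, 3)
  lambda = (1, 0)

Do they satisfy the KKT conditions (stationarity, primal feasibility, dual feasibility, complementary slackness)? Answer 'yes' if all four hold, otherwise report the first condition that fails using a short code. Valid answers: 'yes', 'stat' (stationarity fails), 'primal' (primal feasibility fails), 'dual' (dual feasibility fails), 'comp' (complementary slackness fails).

Gradient of f: grad f(x) = Q x + c = (1, 2)
Constraint values g_i(x) = a_i^T x - b_i:
  g_1((3, 3)) = -1
  g_2((3, 3)) = -3
Stationarity residual: grad f(x) + sum_i lambda_i a_i = (0, 0)
  -> stationarity OK
Primal feasibility (all g_i <= 0): OK
Dual feasibility (all lambda_i >= 0): OK
Complementary slackness (lambda_i * g_i(x) = 0 for all i): FAILS

Verdict: the first failing condition is complementary_slackness -> comp.

comp


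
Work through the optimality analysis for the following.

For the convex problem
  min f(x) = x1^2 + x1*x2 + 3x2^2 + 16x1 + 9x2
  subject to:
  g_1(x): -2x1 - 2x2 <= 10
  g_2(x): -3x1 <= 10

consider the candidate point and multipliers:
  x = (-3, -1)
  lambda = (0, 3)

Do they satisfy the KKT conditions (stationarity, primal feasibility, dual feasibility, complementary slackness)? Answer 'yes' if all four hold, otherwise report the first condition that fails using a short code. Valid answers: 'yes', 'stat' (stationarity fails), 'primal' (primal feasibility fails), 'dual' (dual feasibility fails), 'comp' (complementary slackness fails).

Gradient of f: grad f(x) = Q x + c = (9, 0)
Constraint values g_i(x) = a_i^T x - b_i:
  g_1((-3, -1)) = -2
  g_2((-3, -1)) = -1
Stationarity residual: grad f(x) + sum_i lambda_i a_i = (0, 0)
  -> stationarity OK
Primal feasibility (all g_i <= 0): OK
Dual feasibility (all lambda_i >= 0): OK
Complementary slackness (lambda_i * g_i(x) = 0 for all i): FAILS

Verdict: the first failing condition is complementary_slackness -> comp.

comp


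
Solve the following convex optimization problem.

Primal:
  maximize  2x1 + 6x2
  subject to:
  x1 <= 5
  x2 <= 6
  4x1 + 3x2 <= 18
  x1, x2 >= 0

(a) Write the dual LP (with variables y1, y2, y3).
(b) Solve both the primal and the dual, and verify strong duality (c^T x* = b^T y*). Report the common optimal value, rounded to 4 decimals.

The standard primal-dual pair for 'max c^T x s.t. A x <= b, x >= 0' is:
  Dual:  min b^T y  s.t.  A^T y >= c,  y >= 0.

So the dual LP is:
  minimize  5y1 + 6y2 + 18y3
  subject to:
    y1 + 4y3 >= 2
    y2 + 3y3 >= 6
    y1, y2, y3 >= 0

Solving the primal: x* = (0, 6).
  primal value c^T x* = 36.
Solving the dual: y* = (0, 4.5, 0.5).
  dual value b^T y* = 36.
Strong duality: c^T x* = b^T y*. Confirmed.

36


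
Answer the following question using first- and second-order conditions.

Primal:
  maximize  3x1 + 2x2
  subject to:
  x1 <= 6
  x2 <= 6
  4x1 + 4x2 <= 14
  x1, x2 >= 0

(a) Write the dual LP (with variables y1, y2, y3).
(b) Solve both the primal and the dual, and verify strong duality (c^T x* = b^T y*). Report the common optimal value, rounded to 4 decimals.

The standard primal-dual pair for 'max c^T x s.t. A x <= b, x >= 0' is:
  Dual:  min b^T y  s.t.  A^T y >= c,  y >= 0.

So the dual LP is:
  minimize  6y1 + 6y2 + 14y3
  subject to:
    y1 + 4y3 >= 3
    y2 + 4y3 >= 2
    y1, y2, y3 >= 0

Solving the primal: x* = (3.5, 0).
  primal value c^T x* = 10.5.
Solving the dual: y* = (0, 0, 0.75).
  dual value b^T y* = 10.5.
Strong duality: c^T x* = b^T y*. Confirmed.

10.5


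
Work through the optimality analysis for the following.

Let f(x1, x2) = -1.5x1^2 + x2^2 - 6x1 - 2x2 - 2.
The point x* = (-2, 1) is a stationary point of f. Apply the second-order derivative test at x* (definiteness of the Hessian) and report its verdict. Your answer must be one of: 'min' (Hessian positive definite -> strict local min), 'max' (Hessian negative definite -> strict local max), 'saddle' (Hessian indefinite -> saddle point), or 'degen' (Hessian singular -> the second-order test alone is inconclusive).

Compute the Hessian H = grad^2 f:
  H = [[-3, 0], [0, 2]]
Verify stationarity: grad f(x*) = H x* + g = (0, 0).
Eigenvalues of H: -3, 2.
Eigenvalues have mixed signs, so H is indefinite -> x* is a saddle point.

saddle


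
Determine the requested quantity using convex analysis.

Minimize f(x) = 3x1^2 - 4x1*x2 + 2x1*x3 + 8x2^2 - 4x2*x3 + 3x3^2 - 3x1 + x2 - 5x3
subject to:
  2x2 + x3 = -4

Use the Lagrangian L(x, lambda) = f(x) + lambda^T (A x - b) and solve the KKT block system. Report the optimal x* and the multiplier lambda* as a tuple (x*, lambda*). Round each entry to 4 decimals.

Form the Lagrangian:
  L(x, lambda) = (1/2) x^T Q x + c^T x + lambda^T (A x - b)
Stationarity (grad_x L = 0): Q x + c + A^T lambda = 0.
Primal feasibility: A x = b.

This gives the KKT block system:
  [ Q   A^T ] [ x     ]   [-c ]
  [ A    0  ] [ lambda ] = [ b ]

Solving the linear system:
  x*      = (0.0588, -1.3309, -1.3382)
  lambda* = (7.5882)
  f(x*)   = 17.7684

x* = (0.0588, -1.3309, -1.3382), lambda* = (7.5882)


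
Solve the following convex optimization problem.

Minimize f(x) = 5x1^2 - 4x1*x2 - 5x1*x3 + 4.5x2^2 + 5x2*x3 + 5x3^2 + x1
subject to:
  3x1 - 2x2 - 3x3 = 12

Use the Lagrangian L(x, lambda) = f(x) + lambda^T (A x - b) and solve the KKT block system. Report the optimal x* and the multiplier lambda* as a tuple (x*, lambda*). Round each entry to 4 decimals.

Form the Lagrangian:
  L(x, lambda) = (1/2) x^T Q x + c^T x + lambda^T (A x - b)
Stationarity (grad_x L = 0): Q x + c + A^T lambda = 0.
Primal feasibility: A x = b.

This gives the KKT block system:
  [ Q   A^T ] [ x     ]   [-c ]
  [ A    0  ] [ lambda ] = [ b ]

Solving the linear system:
  x*      = (1.8164, -0.3583, -1.9447)
  lambda* = (-10.107)
  f(x*)   = 61.5499

x* = (1.8164, -0.3583, -1.9447), lambda* = (-10.107)


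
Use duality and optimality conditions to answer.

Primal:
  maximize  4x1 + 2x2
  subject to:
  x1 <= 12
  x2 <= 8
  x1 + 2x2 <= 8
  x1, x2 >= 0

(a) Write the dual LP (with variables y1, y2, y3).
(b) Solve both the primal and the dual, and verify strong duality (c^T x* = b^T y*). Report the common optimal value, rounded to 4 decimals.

The standard primal-dual pair for 'max c^T x s.t. A x <= b, x >= 0' is:
  Dual:  min b^T y  s.t.  A^T y >= c,  y >= 0.

So the dual LP is:
  minimize  12y1 + 8y2 + 8y3
  subject to:
    y1 + y3 >= 4
    y2 + 2y3 >= 2
    y1, y2, y3 >= 0

Solving the primal: x* = (8, 0).
  primal value c^T x* = 32.
Solving the dual: y* = (0, 0, 4).
  dual value b^T y* = 32.
Strong duality: c^T x* = b^T y*. Confirmed.

32


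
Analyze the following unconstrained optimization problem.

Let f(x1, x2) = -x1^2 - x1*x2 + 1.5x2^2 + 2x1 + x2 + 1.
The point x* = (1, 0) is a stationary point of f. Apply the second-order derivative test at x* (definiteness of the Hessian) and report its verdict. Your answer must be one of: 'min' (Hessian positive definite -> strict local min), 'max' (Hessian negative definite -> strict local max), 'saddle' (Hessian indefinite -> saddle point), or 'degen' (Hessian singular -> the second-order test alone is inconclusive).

Compute the Hessian H = grad^2 f:
  H = [[-2, -1], [-1, 3]]
Verify stationarity: grad f(x*) = H x* + g = (0, 0).
Eigenvalues of H: -2.1926, 3.1926.
Eigenvalues have mixed signs, so H is indefinite -> x* is a saddle point.

saddle


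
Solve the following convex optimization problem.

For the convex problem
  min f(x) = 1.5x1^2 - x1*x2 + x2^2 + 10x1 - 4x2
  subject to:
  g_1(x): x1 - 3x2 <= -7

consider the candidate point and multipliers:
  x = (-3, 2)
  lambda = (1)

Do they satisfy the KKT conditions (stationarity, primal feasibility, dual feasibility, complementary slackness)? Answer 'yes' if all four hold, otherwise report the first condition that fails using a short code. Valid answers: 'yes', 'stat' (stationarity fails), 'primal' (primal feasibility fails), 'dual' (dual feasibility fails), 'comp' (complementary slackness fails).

Gradient of f: grad f(x) = Q x + c = (-1, 3)
Constraint values g_i(x) = a_i^T x - b_i:
  g_1((-3, 2)) = -2
Stationarity residual: grad f(x) + sum_i lambda_i a_i = (0, 0)
  -> stationarity OK
Primal feasibility (all g_i <= 0): OK
Dual feasibility (all lambda_i >= 0): OK
Complementary slackness (lambda_i * g_i(x) = 0 for all i): FAILS

Verdict: the first failing condition is complementary_slackness -> comp.

comp


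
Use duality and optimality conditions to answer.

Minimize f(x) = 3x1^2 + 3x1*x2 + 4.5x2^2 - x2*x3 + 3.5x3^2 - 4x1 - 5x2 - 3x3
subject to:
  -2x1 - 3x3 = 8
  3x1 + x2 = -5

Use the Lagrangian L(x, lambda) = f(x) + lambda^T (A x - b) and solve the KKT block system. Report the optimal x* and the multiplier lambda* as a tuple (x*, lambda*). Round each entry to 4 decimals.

Form the Lagrangian:
  L(x, lambda) = (1/2) x^T Q x + c^T x + lambda^T (A x - b)
Stationarity (grad_x L = 0): Q x + c + A^T lambda = 0.
Primal feasibility: A x = b.

This gives the KKT block system:
  [ Q   A^T ] [ x     ]   [-c ]
  [ A    0  ] [ lambda ] = [ b ]

Solving the linear system:
  x*      = (-1.969, 0.907, -1.354)
  lambda* = (-4.4617, 1.3899)
  f(x*)   = 25.0228

x* = (-1.969, 0.907, -1.354), lambda* = (-4.4617, 1.3899)


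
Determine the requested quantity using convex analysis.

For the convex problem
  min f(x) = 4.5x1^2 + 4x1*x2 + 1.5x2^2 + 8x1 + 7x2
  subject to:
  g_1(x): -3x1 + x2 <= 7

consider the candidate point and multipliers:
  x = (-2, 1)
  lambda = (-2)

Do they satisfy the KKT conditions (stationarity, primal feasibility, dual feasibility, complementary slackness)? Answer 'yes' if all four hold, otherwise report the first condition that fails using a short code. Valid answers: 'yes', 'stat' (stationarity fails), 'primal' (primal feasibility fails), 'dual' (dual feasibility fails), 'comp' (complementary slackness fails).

Gradient of f: grad f(x) = Q x + c = (-6, 2)
Constraint values g_i(x) = a_i^T x - b_i:
  g_1((-2, 1)) = 0
Stationarity residual: grad f(x) + sum_i lambda_i a_i = (0, 0)
  -> stationarity OK
Primal feasibility (all g_i <= 0): OK
Dual feasibility (all lambda_i >= 0): FAILS
Complementary slackness (lambda_i * g_i(x) = 0 for all i): OK

Verdict: the first failing condition is dual_feasibility -> dual.

dual
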